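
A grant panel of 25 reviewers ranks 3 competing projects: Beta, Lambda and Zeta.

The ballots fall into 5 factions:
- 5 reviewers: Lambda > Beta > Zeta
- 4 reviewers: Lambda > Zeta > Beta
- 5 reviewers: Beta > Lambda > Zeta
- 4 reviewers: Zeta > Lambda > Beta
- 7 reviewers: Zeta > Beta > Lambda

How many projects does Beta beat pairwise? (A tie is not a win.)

0

Beta against each rival (25 reviewers):
Beta–Lambda: Lambda 13–12.
Beta vs Zeta: Zeta, 15–10.
Beta beats no one; loses to Lambda, Zeta — 0 pairwise wins.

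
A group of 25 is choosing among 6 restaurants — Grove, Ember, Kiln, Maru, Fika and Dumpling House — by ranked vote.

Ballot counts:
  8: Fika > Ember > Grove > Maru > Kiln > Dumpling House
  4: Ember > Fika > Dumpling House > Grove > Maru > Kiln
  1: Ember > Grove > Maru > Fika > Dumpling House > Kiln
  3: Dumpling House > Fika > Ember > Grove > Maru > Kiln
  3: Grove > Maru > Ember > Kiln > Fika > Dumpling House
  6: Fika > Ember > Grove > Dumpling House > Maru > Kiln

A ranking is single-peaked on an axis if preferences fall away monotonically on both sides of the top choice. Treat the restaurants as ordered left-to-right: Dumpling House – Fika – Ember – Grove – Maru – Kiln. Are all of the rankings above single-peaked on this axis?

yes

Axis positions: Dumpling House=1, Fika=2, Ember=3, Grove=4, Maru=5, Kiln=6.
Faction 1 (peak Fika at position 2): ranking walks positions 2-3-4-5-6-1, expanding outward from the peak — single-peaked.
Faction 2 (peak Ember at position 3): ranking walks positions 3-2-1-4-5-6, expanding outward from the peak — single-peaked.
Faction 3 (peak Ember at position 3): ranking walks positions 3-4-5-2-1-6, expanding outward from the peak — single-peaked.
Faction 4 (peak Dumpling House at position 1): ranking walks positions 1-2-3-4-5-6, expanding outward from the peak — single-peaked.
Faction 5 (peak Grove at position 4): ranking walks positions 4-5-3-6-2-1, expanding outward from the peak — single-peaked.
Faction 6 (peak Fika at position 2): ranking walks positions 2-3-4-1-5-6, expanding outward from the peak — single-peaked.
Every ranking is single-peaked on this axis.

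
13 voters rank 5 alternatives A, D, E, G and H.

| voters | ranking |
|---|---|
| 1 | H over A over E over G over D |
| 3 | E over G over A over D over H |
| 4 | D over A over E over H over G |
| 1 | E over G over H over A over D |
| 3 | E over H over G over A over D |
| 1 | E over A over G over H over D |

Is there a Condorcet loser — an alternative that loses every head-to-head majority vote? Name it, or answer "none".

Head-to-head results (13 voters):
A vs D: A preferred on 1+3+1+3+1 = 9 ballots; A wins 9–4.
A vs E: E wins 8–5.
A–G: G 7–6.
A–H: A 8–5.
D vs E: D preferred on 4 ballots; E wins 9–4.
D vs G: G wins 9–4.
D vs H: D is ranked higher on 3+4 = 7 ballots, H on 6. D wins 7–6.
E vs G: 13 to 0, E.
E vs H: E, 12–1.
G–H: H 8–5.
Every alternative wins at least one matchup (A beats D; D beats H; E beats A; G beats A; H beats G), so there is no Condorcet loser.

none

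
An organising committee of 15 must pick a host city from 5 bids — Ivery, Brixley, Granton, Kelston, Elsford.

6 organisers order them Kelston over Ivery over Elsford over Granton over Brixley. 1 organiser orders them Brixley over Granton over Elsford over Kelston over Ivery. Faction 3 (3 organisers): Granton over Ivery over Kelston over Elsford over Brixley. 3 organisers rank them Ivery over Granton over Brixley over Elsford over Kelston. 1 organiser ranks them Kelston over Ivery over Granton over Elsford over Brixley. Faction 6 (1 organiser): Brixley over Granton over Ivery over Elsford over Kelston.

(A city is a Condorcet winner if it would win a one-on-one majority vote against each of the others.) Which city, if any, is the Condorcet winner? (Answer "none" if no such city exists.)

none

Pairwise majorities:
Ivery vs Brixley: 13 to 2, Ivery.
Ivery vs Granton: Ivery preferred on 6+3+1 = 10 ballots; Ivery wins 10–5.
Ivery vs Kelston: Ivery preferred on 3+3+1 = 7 ballots; Kelston wins 8–7.
Ivery vs Elsford: Ivery preferred on 6+3+3+1+1 = 14 ballots; Ivery wins 14–1.
Brixley vs Granton: 2 to 13, Granton.
Brixley vs Kelston: 5 to 10, Kelston.
Brixley vs Elsford: 1+3+1 = 5 for Brixley, 10 for Elsford — Elsford by 10–5.
Granton vs Kelston: Granton is ranked higher on 1+3+3+1 = 8 ballots, Kelston on 7. Granton wins 8–7.
Granton vs Elsford: 9 to 6, Granton.
Kelston vs Elsford: Kelston preferred on 6+3+1 = 10 ballots; Kelston wins 10–5.
No city is unbeaten: Ivery loses to Kelston; Brixley loses to Ivery; Granton loses to Ivery; Kelston loses to Granton; Elsford loses to Ivery. In particular Ivery → Granton → Kelston → Ivery is a majority cycle — no Condorcet winner exists.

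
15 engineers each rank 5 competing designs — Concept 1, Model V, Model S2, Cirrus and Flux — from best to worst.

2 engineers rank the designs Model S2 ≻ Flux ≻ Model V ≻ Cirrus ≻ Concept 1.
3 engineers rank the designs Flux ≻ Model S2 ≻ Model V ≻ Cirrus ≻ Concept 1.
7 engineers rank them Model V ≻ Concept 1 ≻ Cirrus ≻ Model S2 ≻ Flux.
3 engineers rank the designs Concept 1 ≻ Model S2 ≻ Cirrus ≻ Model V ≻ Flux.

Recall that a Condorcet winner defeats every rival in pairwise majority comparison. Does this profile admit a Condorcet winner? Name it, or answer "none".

none

Pairwise majorities:
Concept 1 vs Model V: Concept 1 is ranked higher on 3 ballots, Model V on 12. Model V wins 12–3.
Concept 1 vs Model S2: Concept 1 is ranked higher on 7+3 = 10 ballots, Model S2 on 5. Concept 1 wins 10–5.
Concept 1 vs Cirrus: 7+3 = 10 for Concept 1, 5 for Cirrus — Concept 1 by 10–5.
Concept 1 vs Flux: 7+3 = 10 for Concept 1, 5 for Flux — Concept 1 by 10–5.
Model V vs Model S2: 7 to 8, Model S2.
Model V vs Cirrus: Model V preferred on 2+3+7 = 12 ballots; Model V wins 12–3.
Model V vs Flux: 10 to 5, Model V.
Model S2 vs Cirrus: Model S2 is ranked higher on 2+3+3 = 8 ballots, Cirrus on 7. Model S2 wins 8–7.
Model S2 vs Flux: 12 to 3, Model S2.
Cirrus vs Flux: 7+3 = 10 for Cirrus, 5 for Flux — Cirrus by 10–5.
No design is unbeaten: Concept 1 loses to Model V; Model V loses to Model S2; Model S2 loses to Concept 1; Cirrus loses to Concept 1; Flux loses to Concept 1. In particular Concept 1 → Model S2 → Model V → Concept 1 is a majority cycle — no Condorcet winner exists.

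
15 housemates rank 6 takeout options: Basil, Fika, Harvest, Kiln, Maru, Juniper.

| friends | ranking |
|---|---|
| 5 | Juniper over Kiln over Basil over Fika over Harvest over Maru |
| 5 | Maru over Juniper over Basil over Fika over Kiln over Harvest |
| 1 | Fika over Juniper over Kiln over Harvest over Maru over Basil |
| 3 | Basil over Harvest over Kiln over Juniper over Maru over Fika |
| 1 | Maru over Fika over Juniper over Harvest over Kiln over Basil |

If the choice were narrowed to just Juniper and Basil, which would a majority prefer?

Ballots ranking Juniper above Basil: 5 + 5 + 1 + 1 = 12.
Ballots ranking Basil above Juniper: 15 − 12 = 3.
Juniper wins the head-to-head 12–3.

Juniper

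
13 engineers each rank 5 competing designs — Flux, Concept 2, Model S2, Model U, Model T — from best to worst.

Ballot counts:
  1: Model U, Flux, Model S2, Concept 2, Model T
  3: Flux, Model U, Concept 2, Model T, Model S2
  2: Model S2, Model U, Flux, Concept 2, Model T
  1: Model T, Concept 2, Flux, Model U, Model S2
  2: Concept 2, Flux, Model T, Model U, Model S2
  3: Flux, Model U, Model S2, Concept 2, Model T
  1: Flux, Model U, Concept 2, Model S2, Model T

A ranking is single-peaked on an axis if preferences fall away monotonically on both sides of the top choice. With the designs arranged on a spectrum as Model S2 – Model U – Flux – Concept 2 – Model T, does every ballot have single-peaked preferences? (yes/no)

yes

Axis positions: Model S2=1, Model U=2, Flux=3, Concept 2=4, Model T=5.
Cluster 1 (peak Model U at position 2): ranking walks positions 2-3-1-4-5, expanding outward from the peak — single-peaked.
Cluster 2 (peak Flux at position 3): ranking walks positions 3-2-4-5-1, expanding outward from the peak — single-peaked.
Cluster 3 (peak Model S2 at position 1): ranking walks positions 1-2-3-4-5, expanding outward from the peak — single-peaked.
Cluster 4 (peak Model T at position 5): ranking walks positions 5-4-3-2-1, expanding outward from the peak — single-peaked.
Cluster 5 (peak Concept 2 at position 4): ranking walks positions 4-3-5-2-1, expanding outward from the peak — single-peaked.
Cluster 6 (peak Flux at position 3): ranking walks positions 3-2-1-4-5, expanding outward from the peak — single-peaked.
Cluster 7 (peak Flux at position 3): ranking walks positions 3-2-4-1-5, expanding outward from the peak — single-peaked.
Every ranking is single-peaked on this axis.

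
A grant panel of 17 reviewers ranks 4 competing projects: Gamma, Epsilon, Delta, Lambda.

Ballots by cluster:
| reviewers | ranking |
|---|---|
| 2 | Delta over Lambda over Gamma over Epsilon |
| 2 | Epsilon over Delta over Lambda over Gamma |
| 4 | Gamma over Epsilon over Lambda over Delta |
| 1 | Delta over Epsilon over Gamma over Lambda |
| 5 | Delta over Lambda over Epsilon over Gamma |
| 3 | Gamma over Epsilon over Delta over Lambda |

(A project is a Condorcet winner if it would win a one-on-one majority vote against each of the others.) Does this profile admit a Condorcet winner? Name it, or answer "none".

none

Check each pair by majority over 17 ballots:
Gamma–Epsilon: Gamma 9–8.
Gamma–Delta: Delta 10–7.
Gamma–Lambda: Lambda 9–8.
Epsilon vs Delta: Epsilon wins 9–8.
Epsilon vs Lambda: Epsilon, 10–7.
Delta–Lambda: Delta 13–4.
Every project loses at least once (Gamma loses to Delta; Epsilon loses to Gamma; Delta loses to Epsilon; Lambda loses to Epsilon). The majority relation contains the cycle Gamma beats Epsilon beats Delta beats Gamma, so there is no Condorcet winner.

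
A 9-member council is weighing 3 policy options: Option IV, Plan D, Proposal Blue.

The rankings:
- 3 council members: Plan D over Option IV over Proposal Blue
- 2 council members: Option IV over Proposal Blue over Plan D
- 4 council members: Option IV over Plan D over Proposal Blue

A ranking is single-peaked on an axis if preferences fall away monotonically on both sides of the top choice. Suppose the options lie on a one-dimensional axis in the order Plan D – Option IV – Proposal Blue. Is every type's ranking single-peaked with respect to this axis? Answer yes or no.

Axis positions: Plan D=1, Option IV=2, Proposal Blue=3.
Type 1 (peak Plan D at position 1): ranking walks positions 1-2-3, expanding outward from the peak — single-peaked.
Type 2 (peak Option IV at position 2): ranking walks positions 2-3-1, expanding outward from the peak — single-peaked.
Type 3 (peak Option IV at position 2): ranking walks positions 2-1-3, expanding outward from the peak — single-peaked.
Every ranking is single-peaked on this axis.

yes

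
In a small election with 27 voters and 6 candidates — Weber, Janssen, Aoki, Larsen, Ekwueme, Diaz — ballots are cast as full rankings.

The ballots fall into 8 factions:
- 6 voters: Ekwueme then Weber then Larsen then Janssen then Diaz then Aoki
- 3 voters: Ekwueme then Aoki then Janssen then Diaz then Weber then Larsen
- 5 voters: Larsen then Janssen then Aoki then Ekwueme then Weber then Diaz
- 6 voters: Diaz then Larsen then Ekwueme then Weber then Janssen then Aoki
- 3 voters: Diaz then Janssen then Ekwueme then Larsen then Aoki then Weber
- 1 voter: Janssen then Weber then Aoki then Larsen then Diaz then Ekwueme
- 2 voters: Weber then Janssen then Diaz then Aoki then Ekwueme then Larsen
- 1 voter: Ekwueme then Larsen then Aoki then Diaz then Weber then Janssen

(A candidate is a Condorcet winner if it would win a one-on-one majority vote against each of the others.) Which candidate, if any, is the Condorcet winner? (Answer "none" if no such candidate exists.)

Ekwueme

Head-to-head results (27 voters):
Weber vs Janssen: Weber wins 15–12.
Weber–Aoki: Weber 15–12.
Weber–Larsen: Larsen 15–12.
Weber–Ekwueme: Ekwueme 24–3.
Weber–Diaz: Weber 14–13.
Janssen vs Aoki: Janssen wins 23–4.
Janssen–Larsen: Larsen 18–9.
Janssen–Ekwueme: Ekwueme 16–11.
Janssen–Diaz: Janssen 17–10.
Aoki–Larsen: Larsen 21–6.
Aoki–Ekwueme: Ekwueme 19–8.
Aoki vs Diaz: Diaz, 17–10.
Larsen–Ekwueme: Ekwueme 15–12.
Larsen–Diaz: Diaz 14–13.
Ekwueme–Diaz: Ekwueme 15–12.
Ekwueme wins every pairwise contest, so Ekwueme is the Condorcet winner.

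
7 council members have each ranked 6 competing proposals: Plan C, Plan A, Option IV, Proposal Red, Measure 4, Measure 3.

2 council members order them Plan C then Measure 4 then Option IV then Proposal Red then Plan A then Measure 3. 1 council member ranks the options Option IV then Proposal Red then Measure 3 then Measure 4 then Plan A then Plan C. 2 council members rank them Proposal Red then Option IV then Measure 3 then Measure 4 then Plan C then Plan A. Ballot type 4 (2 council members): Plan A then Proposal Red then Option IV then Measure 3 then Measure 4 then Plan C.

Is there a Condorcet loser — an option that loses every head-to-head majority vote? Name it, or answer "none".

none

Head-to-head results (7 council members):
Plan C–Plan A: Plan C 4–3.
Plan C–Option IV: Option IV 5–2.
Plan C vs Proposal Red: 2 for Plan C, 5 for Proposal Red — Proposal Red by 5–2.
Plan C vs Measure 4: Measure 4 wins 5–2.
Plan C vs Measure 3: Plan C is ranked higher on 2 ballots, Measure 3 on 5. Measure 3 wins 5–2.
Plan A vs Option IV: Option IV wins 5–2.
Plan A–Proposal Red: Proposal Red 5–2.
Plan A–Measure 4: Measure 4 5–2.
Plan A–Measure 3: Plan A 4–3.
Option IV vs Proposal Red: Proposal Red, 4–3.
Option IV vs Measure 4: 1+2+2 = 5 for Option IV, 2 for Measure 4 — Option IV by 5–2.
Option IV vs Measure 3: Option IV is ranked higher on 2+1+2+2 = 7 ballots, Measure 3 on 0. Option IV wins 7–0.
Proposal Red vs Measure 4: Proposal Red preferred on 1+2+2 = 5 ballots; Proposal Red wins 5–2.
Proposal Red vs Measure 3: Proposal Red is ranked higher on 2+1+2+2 = 7 ballots, Measure 3 on 0. Proposal Red wins 7–0.
Measure 4 vs Measure 3: Measure 3 wins 5–2.
No option is winless: Plan C beats Plan A; Plan A beats Measure 3; Option IV beats Plan C; Proposal Red beats Plan C; Measure 4 beats Plan C; Measure 3 beats Plan C. There is no Condorcet loser.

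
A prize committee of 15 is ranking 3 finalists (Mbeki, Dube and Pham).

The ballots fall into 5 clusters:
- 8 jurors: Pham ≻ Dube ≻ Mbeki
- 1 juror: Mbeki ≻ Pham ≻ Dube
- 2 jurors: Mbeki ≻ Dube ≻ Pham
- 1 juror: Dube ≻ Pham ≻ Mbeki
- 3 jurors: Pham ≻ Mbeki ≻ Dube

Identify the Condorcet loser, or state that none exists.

Mbeki

Pairwise majorities:
Mbeki vs Dube: Dube, 9–6.
Mbeki vs Pham: 3 to 12, Pham.
Dube vs Pham: Pham, 12–3.
Mbeki loses to every other nominee — it is the Condorcet loser.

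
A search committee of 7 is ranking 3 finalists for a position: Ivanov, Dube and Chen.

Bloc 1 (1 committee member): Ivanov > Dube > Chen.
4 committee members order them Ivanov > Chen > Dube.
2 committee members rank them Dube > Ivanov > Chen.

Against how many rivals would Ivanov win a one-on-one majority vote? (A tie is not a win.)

2

Ivanov against each rival (7 committee members):
Ivanov vs Dube: 5 to 2, Ivanov.
Ivanov–Chen: Ivanov 7–0.
Ivanov beats Dube, Chen — 2 pairwise wins.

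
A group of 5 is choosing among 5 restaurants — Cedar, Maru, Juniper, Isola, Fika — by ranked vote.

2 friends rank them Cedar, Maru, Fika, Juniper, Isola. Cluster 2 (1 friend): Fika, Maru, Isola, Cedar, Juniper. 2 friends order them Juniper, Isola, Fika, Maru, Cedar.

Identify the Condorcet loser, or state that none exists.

Head-to-head results (5 friends):
Cedar vs Maru: Maru wins 3–2.
Cedar vs Juniper: Cedar, 3–2.
Cedar vs Isola: Cedar is ranked higher on 2 ballots, Isola on 3. Isola wins 3–2.
Cedar vs Fika: Fika, 3–2.
Maru vs Juniper: Maru, 3–2.
Maru vs Isola: Maru is ranked higher on 2+1 = 3 ballots, Isola on 2. Maru wins 3–2.
Maru vs Fika: Maru preferred on 2 ballots; Fika wins 3–2.
Juniper vs Isola: Juniper wins 4–1.
Juniper vs Fika: Fika, 3–2.
Isola vs Fika: Fika wins 3–2.
No restaurant is winless: Cedar beats Juniper; Maru beats Cedar; Juniper beats Isola; Isola beats Cedar; Fika beats Cedar. There is no Condorcet loser.

none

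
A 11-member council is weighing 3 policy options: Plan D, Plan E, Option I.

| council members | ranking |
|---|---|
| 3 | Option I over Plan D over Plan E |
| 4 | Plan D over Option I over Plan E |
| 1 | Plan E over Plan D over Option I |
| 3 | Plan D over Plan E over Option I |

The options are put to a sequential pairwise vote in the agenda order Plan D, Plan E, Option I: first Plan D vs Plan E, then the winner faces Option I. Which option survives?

Round 1: Plan D vs Plan E — 10–1, Plan D advances.
Round 2: Plan D vs Option I — 8–3, Plan D advances.
Plan D survives the agenda.

Plan D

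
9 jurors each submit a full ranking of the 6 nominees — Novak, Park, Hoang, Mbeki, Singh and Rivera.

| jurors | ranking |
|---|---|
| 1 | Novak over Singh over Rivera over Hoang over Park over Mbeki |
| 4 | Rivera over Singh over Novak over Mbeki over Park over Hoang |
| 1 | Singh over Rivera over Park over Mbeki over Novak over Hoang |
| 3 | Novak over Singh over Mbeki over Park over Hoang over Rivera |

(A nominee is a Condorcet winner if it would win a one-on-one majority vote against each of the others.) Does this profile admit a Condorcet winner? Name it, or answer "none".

Head-to-head results (9 jurors):
Novak–Park: Novak 8–1.
Novak vs Hoang: 1+4+1+3 = 9 for Novak, 0 for Hoang — Novak by 9–0.
Novak vs Mbeki: Novak wins 8–1.
Novak vs Singh: Novak is ranked higher on 1+3 = 4 ballots, Singh on 5. Singh wins 5–4.
Novak vs Rivera: 4 to 5, Rivera.
Park–Hoang: Park 8–1.
Park vs Mbeki: Mbeki, 7–2.
Park vs Singh: Park is ranked higher on 0 ballots, Singh on 9. Singh wins 9–0.
Park–Rivera: Rivera 6–3.
Hoang vs Mbeki: Mbeki, 8–1.
Hoang vs Singh: 0 to 9, Singh.
Hoang–Rivera: Rivera 6–3.
Mbeki vs Singh: Mbeki preferred on 0 ballots; Singh wins 9–0.
Mbeki vs Rivera: Mbeki is ranked higher on 3 ballots, Rivera on 6. Rivera wins 6–3.
Singh vs Rivera: 1+1+3 = 5 for Singh, 4 for Rivera — Singh by 5–4.
Singh wins every pairwise contest, so Singh is the Condorcet winner.

Singh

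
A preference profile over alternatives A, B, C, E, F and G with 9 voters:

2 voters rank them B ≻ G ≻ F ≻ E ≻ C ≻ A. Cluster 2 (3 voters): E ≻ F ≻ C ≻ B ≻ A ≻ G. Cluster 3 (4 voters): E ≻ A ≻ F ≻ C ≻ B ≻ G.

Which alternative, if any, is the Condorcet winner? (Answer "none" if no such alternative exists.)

Head-to-head results (9 voters):
A vs B: A preferred on 4 ballots; B wins 5–4.
A vs C: 4 to 5, C.
A vs E: 0 to 9, E.
A vs F: 4 to 5, F.
A vs G: 3+4 = 7 for A, 2 for G — A by 7–2.
B vs C: B is ranked higher on 2 ballots, C on 7. C wins 7–2.
B vs E: 2 for B, 7 for E — E by 7–2.
B vs F: 2 to 7, F.
B vs G: 2+3+4 = 9 for B, 0 for G — B by 9–0.
C vs E: C preferred on 0 ballots; E wins 9–0.
C vs F: C is ranked higher on 0 ballots, F on 9. F wins 9–0.
C vs G: C preferred on 3+4 = 7 ballots; C wins 7–2.
E vs F: 3+4 = 7 for E, 2 for F — E by 7–2.
E vs G: E is ranked higher on 3+4 = 7 ballots, G on 2. E wins 7–2.
F vs G: 7 to 2, F.
Only E has no losses; E is the Condorcet winner.

E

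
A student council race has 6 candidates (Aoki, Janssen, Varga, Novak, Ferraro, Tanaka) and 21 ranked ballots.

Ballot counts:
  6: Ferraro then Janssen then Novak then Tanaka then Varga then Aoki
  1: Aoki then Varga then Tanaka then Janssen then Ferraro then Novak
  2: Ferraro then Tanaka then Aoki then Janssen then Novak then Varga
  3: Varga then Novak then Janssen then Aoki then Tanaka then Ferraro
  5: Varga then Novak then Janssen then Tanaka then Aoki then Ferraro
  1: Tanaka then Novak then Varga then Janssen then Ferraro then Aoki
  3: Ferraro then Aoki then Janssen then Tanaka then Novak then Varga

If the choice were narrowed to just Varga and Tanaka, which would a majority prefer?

Tanaka

Ballots ranking Varga above Tanaka: 1 + 3 + 5 = 9.
Ballots ranking Tanaka above Varga: 21 − 9 = 12.
Tanaka wins the head-to-head 12–9.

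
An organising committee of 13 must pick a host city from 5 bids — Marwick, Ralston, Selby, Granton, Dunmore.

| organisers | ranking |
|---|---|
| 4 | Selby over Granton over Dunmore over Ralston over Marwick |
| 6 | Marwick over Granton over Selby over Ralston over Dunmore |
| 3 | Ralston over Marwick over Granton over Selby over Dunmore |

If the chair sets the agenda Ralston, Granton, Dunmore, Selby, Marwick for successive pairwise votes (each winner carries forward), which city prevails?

Marwick

Round 1: Ralston vs Granton — 3–10, Granton advances.
Round 2: Granton vs Dunmore — 13–0, Granton advances.
Round 3: Granton vs Selby — 9–4, Granton advances.
Round 4: Granton vs Marwick — 4–9, Marwick advances.
Marwick survives the agenda.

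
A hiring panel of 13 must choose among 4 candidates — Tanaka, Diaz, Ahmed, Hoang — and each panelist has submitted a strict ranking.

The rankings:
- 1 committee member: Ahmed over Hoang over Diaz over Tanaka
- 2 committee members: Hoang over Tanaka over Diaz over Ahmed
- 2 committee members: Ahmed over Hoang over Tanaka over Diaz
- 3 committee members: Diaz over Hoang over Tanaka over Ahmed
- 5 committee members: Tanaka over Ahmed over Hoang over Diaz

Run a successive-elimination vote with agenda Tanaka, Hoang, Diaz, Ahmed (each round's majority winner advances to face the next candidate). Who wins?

Ahmed

Round 1: Tanaka vs Hoang — 5–8, Hoang advances.
Round 2: Hoang vs Diaz — 10–3, Hoang advances.
Round 3: Hoang vs Ahmed — 5–8, Ahmed advances.
Ahmed survives the agenda.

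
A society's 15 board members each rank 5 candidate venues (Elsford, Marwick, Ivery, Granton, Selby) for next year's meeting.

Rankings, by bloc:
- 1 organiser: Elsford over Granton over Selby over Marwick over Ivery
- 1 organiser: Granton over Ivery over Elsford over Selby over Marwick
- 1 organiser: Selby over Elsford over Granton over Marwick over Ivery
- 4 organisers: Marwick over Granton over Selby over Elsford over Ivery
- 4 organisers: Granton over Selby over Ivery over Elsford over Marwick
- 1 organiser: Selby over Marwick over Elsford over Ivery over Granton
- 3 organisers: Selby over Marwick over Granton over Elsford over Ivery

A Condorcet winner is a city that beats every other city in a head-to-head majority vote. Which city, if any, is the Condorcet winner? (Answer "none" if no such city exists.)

none

Head-to-head results (15 organisers):
Elsford vs Marwick: Elsford preferred on 1+1+1+4 = 7 ballots; Marwick wins 8–7.
Elsford vs Ivery: 10 to 5, Elsford.
Elsford–Granton: Granton 12–3.
Elsford vs Selby: 2 to 13, Selby.
Marwick vs Ivery: Marwick, 10–5.
Marwick vs Granton: 8 to 7, Marwick.
Marwick–Selby: Selby 11–4.
Ivery–Granton: Granton 14–1.
Ivery vs Selby: 1 for Ivery, 14 for Selby — Selby by 14–1.
Granton vs Selby: Granton wins 10–5.
No city is unbeaten: Elsford loses to Marwick; Marwick loses to Selby; Ivery loses to Elsford; Granton loses to Marwick; Selby loses to Granton. In particular Marwick beats Granton beats Selby beats Marwick is a majority cycle — no Condorcet winner exists.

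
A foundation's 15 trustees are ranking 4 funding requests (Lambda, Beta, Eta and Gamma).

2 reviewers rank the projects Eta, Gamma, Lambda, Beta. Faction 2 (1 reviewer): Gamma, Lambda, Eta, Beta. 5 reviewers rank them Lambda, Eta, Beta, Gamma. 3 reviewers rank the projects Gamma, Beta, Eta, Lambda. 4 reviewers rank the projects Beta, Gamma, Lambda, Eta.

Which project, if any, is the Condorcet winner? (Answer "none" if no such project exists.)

Check each pair by majority over 15 ballots:
Lambda–Beta: Lambda 8–7.
Lambda vs Eta: Lambda preferred on 1+5+4 = 10 ballots; Lambda wins 10–5.
Lambda vs Gamma: Gamma wins 10–5.
Beta vs Eta: Eta wins 8–7.
Beta vs Gamma: 9 to 6, Beta.
Eta vs Gamma: 2+5 = 7 for Eta, 8 for Gamma — Gamma by 8–7.
Each project drops at least one matchup (Lambda loses to Gamma; Beta loses to Lambda; Eta loses to Lambda; Gamma loses to Beta); the cycle Lambda > Beta > Gamma > Lambda rules out a Condorcet winner.

none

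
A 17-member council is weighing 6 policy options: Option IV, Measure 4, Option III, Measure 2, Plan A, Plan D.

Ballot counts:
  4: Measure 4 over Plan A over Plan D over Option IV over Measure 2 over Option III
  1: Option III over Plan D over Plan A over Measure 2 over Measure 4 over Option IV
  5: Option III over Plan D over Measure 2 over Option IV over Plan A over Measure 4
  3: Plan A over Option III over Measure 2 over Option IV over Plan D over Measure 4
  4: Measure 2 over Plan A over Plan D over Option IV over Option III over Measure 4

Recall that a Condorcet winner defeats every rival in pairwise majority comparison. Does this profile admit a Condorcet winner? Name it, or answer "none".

Pairwise majorities:
Option IV–Measure 4: Option IV 12–5.
Option IV–Option III: Option III 9–8.
Option IV vs Measure 2: Option IV is ranked higher on 4 ballots, Measure 2 on 13. Measure 2 wins 13–4.
Option IV vs Plan A: Plan A wins 12–5.
Option IV vs Plan D: 3 to 14, Plan D.
Measure 4 vs Option III: Measure 4 preferred on 4 ballots; Option III wins 13–4.
Measure 4 vs Measure 2: Measure 4 is ranked higher on 4 ballots, Measure 2 on 13. Measure 2 wins 13–4.
Measure 4 vs Plan A: 4 for Measure 4, 13 for Plan A — Plan A by 13–4.
Measure 4 vs Plan D: Plan D, 13–4.
Option III vs Measure 2: Option III wins 9–8.
Option III–Plan A: Plan A 11–6.
Option III vs Plan D: Option III is ranked higher on 1+5+3 = 9 ballots, Plan D on 8. Option III wins 9–8.
Measure 2 vs Plan A: Measure 2 preferred on 5+4 = 9 ballots; Measure 2 wins 9–8.
Measure 2 vs Plan D: 3+4 = 7 for Measure 2, 10 for Plan D — Plan D by 10–7.
Plan A vs Plan D: Plan A preferred on 4+3+4 = 11 ballots; Plan A wins 11–6.
Every option loses at least once (Option IV loses to Option III; Measure 4 loses to Option IV; Option III loses to Plan A; Measure 2 loses to Option III; Plan A loses to Measure 2; Plan D loses to Option III). The majority relation contains the cycle Option III → Measure 2 → Plan A → Option III, so there is no Condorcet winner.

none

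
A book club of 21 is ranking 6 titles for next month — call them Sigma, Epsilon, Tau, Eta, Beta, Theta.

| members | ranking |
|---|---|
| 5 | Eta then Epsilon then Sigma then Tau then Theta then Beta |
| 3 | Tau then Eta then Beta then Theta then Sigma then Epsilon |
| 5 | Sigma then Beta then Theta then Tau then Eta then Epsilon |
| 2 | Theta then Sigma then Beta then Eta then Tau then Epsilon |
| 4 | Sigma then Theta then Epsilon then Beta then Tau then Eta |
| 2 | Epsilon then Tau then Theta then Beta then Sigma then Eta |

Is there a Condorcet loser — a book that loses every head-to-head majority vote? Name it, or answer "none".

none

Pairwise majorities:
Sigma–Epsilon: Sigma 14–7.
Sigma vs Tau: 16 to 5, Sigma.
Sigma vs Eta: Sigma preferred on 5+2+4+2 = 13 ballots; Sigma wins 13–8.
Sigma vs Beta: 16 to 5, Sigma.
Sigma vs Theta: Sigma wins 14–7.
Epsilon vs Tau: 11 to 10, Epsilon.
Epsilon vs Eta: 4+2 = 6 for Epsilon, 15 for Eta — Eta by 15–6.
Epsilon vs Beta: Epsilon is ranked higher on 5+4+2 = 11 ballots, Beta on 10. Epsilon wins 11–10.
Epsilon–Theta: Theta 14–7.
Tau vs Eta: 14 to 7, Tau.
Tau vs Beta: Tau preferred on 5+3+2 = 10 ballots; Beta wins 11–10.
Tau vs Theta: Theta, 11–10.
Eta vs Beta: Beta wins 13–8.
Eta vs Theta: 5+3 = 8 for Eta, 13 for Theta — Theta by 13–8.
Beta vs Theta: 8 to 13, Theta.
No book is winless: Sigma beats Epsilon; Epsilon beats Tau; Tau beats Eta; Eta beats Epsilon; Beta beats Tau; Theta beats Epsilon. There is no Condorcet loser.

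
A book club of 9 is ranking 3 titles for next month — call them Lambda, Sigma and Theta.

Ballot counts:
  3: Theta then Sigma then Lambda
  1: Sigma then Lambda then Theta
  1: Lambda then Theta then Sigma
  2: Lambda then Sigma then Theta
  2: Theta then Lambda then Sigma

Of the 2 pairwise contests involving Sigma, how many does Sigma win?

0

Sigma against each rival (9 members):
Sigma vs Lambda: Lambda, 5–4.
Sigma vs Theta: Sigma is ranked higher on 1+2 = 3 ballots, Theta on 6. Theta wins 6–3.
Sigma beats no one; loses to Lambda, Theta — 0 pairwise wins.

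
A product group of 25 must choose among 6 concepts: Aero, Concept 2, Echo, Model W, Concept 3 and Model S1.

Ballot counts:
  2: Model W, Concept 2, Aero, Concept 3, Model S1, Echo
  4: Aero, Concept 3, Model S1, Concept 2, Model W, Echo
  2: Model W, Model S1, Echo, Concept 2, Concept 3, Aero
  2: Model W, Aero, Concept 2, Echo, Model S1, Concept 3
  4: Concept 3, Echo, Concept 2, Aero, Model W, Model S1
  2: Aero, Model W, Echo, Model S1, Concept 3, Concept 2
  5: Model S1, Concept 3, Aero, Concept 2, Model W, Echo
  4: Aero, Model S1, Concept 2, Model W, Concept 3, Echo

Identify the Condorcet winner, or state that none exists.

Pairwise majorities:
Aero vs Concept 2: Aero is ranked higher on 4+2+2+5+4 = 17 ballots, Concept 2 on 8. Aero wins 17–8.
Aero–Echo: Aero 19–6.
Aero vs Model W: Aero preferred on 4+4+2+5+4 = 19 ballots; Aero wins 19–6.
Aero vs Concept 3: Aero preferred on 2+4+2+2+4 = 14 ballots; Aero wins 14–11.
Aero vs Model S1: 18 to 7, Aero.
Concept 2 vs Echo: Concept 2 preferred on 2+4+2+5+4 = 17 ballots; Concept 2 wins 17–8.
Concept 2 vs Model W: Concept 2 wins 17–8.
Concept 2 vs Concept 3: Concept 3, 15–10.
Concept 2–Model S1: Model S1 17–8.
Echo vs Model W: 4 to 21, Model W.
Echo vs Concept 3: Concept 3, 19–6.
Echo vs Model S1: Echo is ranked higher on 2+4+2 = 8 ballots, Model S1 on 17. Model S1 wins 17–8.
Model W–Concept 3: Concept 3 13–12.
Model W vs Model S1: Model W is ranked higher on 2+2+2+4+2 = 12 ballots, Model S1 on 13. Model S1 wins 13–12.
Concept 3 vs Model S1: Concept 3 preferred on 2+4+4 = 10 ballots; Model S1 wins 15–10.
Only Aero has no losses; Aero is the Condorcet winner.

Aero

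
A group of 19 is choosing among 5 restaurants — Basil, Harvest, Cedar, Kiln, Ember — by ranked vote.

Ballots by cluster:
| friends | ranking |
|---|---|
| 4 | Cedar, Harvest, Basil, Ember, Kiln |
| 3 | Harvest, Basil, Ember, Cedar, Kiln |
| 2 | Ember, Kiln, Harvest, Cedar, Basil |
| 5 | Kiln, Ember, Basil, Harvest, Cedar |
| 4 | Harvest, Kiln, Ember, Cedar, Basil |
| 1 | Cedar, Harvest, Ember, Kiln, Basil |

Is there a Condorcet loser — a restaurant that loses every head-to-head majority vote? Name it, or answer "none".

Basil

Pairwise majorities:
Basil vs Harvest: 5 to 14, Harvest.
Basil vs Cedar: Basil preferred on 3+5 = 8 ballots; Cedar wins 11–8.
Basil vs Kiln: Kiln wins 12–7.
Basil vs Ember: Basil preferred on 4+3 = 7 ballots; Ember wins 12–7.
Harvest–Cedar: Harvest 14–5.
Harvest vs Kiln: Harvest wins 12–7.
Harvest vs Ember: Harvest, 12–7.
Cedar vs Kiln: 4+3+1 = 8 for Cedar, 11 for Kiln — Kiln by 11–8.
Cedar vs Ember: Ember wins 14–5.
Kiln vs Ember: Ember, 10–9.
Basil is beaten in every head-to-head and is the Condorcet loser.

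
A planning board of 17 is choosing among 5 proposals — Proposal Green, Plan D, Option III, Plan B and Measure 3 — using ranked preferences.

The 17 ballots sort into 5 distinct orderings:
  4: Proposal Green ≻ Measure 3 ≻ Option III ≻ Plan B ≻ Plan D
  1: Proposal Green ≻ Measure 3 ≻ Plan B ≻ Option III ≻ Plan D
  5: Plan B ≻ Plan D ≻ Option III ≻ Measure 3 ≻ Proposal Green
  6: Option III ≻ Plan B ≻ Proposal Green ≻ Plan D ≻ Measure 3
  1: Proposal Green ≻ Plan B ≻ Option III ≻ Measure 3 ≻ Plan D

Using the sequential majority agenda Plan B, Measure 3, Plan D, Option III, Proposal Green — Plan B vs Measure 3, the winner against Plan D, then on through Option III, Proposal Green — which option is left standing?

Option III

Round 1: Plan B vs Measure 3 — 12–5, Plan B advances.
Round 2: Plan B vs Plan D — 17–0, Plan B advances.
Round 3: Plan B vs Option III — 7–10, Option III advances.
Round 4: Option III vs Proposal Green — 11–6, Option III advances.
Option III survives the agenda.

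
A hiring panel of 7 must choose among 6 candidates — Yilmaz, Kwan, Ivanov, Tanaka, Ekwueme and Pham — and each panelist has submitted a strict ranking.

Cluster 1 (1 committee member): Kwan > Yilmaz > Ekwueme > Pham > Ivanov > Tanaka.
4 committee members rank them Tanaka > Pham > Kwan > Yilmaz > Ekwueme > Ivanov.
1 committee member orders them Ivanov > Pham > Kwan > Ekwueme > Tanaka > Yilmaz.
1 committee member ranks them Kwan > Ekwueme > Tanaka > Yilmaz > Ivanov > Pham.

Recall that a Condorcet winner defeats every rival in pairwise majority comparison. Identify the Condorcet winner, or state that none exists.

Check each pair by majority over 7 ballots:
Yilmaz vs Kwan: 0 to 7, Kwan.
Yilmaz vs Ivanov: 1+4+1 = 6 for Yilmaz, 1 for Ivanov — Yilmaz by 6–1.
Yilmaz vs Tanaka: 1 to 6, Tanaka.
Yilmaz vs Ekwueme: 5 to 2, Yilmaz.
Yilmaz vs Pham: Yilmaz is ranked higher on 1+1 = 2 ballots, Pham on 5. Pham wins 5–2.
Kwan vs Ivanov: 6 to 1, Kwan.
Kwan vs Tanaka: 3 to 4, Tanaka.
Kwan vs Ekwueme: 1+4+1+1 = 7 for Kwan, 0 for Ekwueme — Kwan by 7–0.
Kwan vs Pham: 1+1 = 2 for Kwan, 5 for Pham — Pham by 5–2.
Ivanov vs Tanaka: 2 to 5, Tanaka.
Ivanov vs Ekwueme: Ivanov is ranked higher on 1 ballot, Ekwueme on 6. Ekwueme wins 6–1.
Ivanov vs Pham: Ivanov preferred on 1+1 = 2 ballots; Pham wins 5–2.
Tanaka vs Ekwueme: 4 to 3, Tanaka.
Tanaka vs Pham: Tanaka preferred on 4+1 = 5 ballots; Tanaka wins 5–2.
Ekwueme vs Pham: 1+1 = 2 for Ekwueme, 5 for Pham — Pham by 5–2.
Tanaka wins every pairwise contest, so Tanaka is the Condorcet winner.

Tanaka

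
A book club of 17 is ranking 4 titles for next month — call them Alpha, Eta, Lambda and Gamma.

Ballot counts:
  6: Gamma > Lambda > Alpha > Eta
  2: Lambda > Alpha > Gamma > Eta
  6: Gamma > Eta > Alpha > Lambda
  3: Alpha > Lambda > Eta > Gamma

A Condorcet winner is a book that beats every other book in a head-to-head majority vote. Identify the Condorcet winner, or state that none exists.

Gamma

Pairwise majorities:
Alpha vs Eta: Alpha wins 11–6.
Alpha vs Lambda: Alpha wins 9–8.
Alpha vs Gamma: Gamma wins 12–5.
Eta–Lambda: Lambda 11–6.
Eta–Gamma: Gamma 14–3.
Lambda vs Gamma: Gamma, 12–5.
Gamma wins every pairwise contest, so Gamma is the Condorcet winner.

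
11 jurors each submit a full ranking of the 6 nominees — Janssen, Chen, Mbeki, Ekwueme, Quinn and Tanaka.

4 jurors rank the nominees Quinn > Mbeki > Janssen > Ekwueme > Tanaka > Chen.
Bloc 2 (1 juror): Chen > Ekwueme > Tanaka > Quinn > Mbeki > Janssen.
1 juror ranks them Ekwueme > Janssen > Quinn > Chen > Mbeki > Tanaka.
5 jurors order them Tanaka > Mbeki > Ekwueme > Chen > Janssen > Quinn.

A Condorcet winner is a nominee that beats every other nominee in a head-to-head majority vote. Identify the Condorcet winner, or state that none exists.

none

Pairwise majorities:
Janssen vs Chen: Janssen preferred on 4+1 = 5 ballots; Chen wins 6–5.
Janssen vs Mbeki: 1 to 10, Mbeki.
Janssen vs Ekwueme: 4 for Janssen, 7 for Ekwueme — Ekwueme by 7–4.
Janssen vs Quinn: Janssen is ranked higher on 1+5 = 6 ballots, Quinn on 5. Janssen wins 6–5.
Janssen vs Tanaka: 5 to 6, Tanaka.
Chen vs Mbeki: Chen preferred on 1+1 = 2 ballots; Mbeki wins 9–2.
Chen vs Ekwueme: Chen preferred on 1 ballot; Ekwueme wins 10–1.
Chen vs Quinn: 1+5 = 6 for Chen, 5 for Quinn — Chen by 6–5.
Chen vs Tanaka: Chen is ranked higher on 1+1 = 2 ballots, Tanaka on 9. Tanaka wins 9–2.
Mbeki vs Ekwueme: 9 to 2, Mbeki.
Mbeki vs Quinn: Mbeki preferred on 5 ballots; Quinn wins 6–5.
Mbeki vs Tanaka: Mbeki preferred on 4+1 = 5 ballots; Tanaka wins 6–5.
Ekwueme vs Quinn: 1+1+5 = 7 for Ekwueme, 4 for Quinn — Ekwueme by 7–4.
Ekwueme vs Tanaka: 4+1+1 = 6 for Ekwueme, 5 for Tanaka — Ekwueme by 6–5.
Quinn vs Tanaka: Quinn preferred on 4+1 = 5 ballots; Tanaka wins 6–5.
Each nominee drops at least one matchup (Janssen loses to Chen; Chen loses to Mbeki; Mbeki loses to Quinn; Ekwueme loses to Mbeki; Quinn loses to Janssen; Tanaka loses to Ekwueme); the cycle Janssen beats Quinn beats Mbeki beats Janssen rules out a Condorcet winner.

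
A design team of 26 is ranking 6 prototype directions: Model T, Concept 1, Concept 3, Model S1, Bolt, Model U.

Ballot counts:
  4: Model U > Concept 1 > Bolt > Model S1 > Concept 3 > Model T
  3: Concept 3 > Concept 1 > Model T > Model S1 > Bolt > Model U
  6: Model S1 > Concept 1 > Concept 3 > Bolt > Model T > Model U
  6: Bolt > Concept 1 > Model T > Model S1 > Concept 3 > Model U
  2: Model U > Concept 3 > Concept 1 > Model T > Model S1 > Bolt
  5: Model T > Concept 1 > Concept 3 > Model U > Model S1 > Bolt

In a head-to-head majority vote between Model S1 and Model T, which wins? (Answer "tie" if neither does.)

Model T

Ballots ranking Model S1 above Model T: 4 + 6 = 10.
Ballots ranking Model T above Model S1: 26 − 10 = 16.
Model T wins the head-to-head 16–10.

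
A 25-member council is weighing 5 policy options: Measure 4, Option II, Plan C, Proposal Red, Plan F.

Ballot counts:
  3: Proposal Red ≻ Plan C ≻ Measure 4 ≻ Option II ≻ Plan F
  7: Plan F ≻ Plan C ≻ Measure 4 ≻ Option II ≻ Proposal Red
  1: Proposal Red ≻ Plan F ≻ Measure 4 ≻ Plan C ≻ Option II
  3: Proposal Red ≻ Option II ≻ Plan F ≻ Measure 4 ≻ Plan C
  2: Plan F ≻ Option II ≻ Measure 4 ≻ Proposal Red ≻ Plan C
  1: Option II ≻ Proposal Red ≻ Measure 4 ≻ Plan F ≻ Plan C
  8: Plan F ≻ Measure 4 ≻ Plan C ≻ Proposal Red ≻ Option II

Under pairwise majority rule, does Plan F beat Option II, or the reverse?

Ballots ranking Plan F above Option II: 7 + 1 + 2 + 8 = 18.
Ballots ranking Option II above Plan F: 25 − 18 = 7.
Plan F wins the head-to-head 18–7.

Plan F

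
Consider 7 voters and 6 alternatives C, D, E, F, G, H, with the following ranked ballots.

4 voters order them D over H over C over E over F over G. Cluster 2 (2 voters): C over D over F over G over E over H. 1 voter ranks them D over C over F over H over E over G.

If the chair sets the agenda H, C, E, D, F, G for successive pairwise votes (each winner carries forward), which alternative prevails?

D

Round 1: H vs C — 4–3, H advances.
Round 2: H vs E — 5–2, H advances.
Round 3: H vs D — 0–7, D advances.
Round 4: D vs F — 7–0, D advances.
Round 5: D vs G — 7–0, D advances.
The agenda winner is D.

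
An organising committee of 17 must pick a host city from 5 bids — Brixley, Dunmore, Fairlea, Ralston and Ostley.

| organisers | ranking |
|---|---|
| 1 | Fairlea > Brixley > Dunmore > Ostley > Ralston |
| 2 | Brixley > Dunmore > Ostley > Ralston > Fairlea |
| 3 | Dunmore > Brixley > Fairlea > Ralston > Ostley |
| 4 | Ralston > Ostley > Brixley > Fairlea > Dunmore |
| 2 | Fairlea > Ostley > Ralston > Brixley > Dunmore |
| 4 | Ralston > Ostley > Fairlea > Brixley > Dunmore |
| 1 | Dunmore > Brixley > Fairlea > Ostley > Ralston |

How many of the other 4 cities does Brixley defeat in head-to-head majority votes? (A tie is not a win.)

2

Brixley against each rival (17 organisers):
Brixley vs Dunmore: Brixley, 13–4.
Brixley–Fairlea: Brixley 10–7.
Brixley vs Ralston: Ralston wins 10–7.
Brixley–Ostley: Ostley 10–7.
Brixley beats Dunmore, Fairlea; loses to Ralston, Ostley — 2 pairwise wins.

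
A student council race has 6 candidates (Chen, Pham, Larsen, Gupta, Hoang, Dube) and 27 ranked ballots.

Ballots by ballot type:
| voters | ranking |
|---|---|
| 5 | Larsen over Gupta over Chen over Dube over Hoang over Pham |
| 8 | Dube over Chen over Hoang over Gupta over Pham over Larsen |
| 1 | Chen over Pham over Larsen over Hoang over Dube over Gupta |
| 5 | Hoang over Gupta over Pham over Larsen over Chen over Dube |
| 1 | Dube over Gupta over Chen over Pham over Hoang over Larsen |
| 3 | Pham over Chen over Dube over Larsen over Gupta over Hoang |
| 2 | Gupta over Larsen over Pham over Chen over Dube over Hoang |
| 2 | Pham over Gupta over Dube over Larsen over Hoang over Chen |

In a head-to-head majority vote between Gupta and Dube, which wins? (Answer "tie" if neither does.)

Gupta

Ballots ranking Gupta above Dube: 5 + 5 + 2 + 2 = 14.
Ballots ranking Dube above Gupta: 27 − 14 = 13.
Gupta wins the head-to-head 14–13.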